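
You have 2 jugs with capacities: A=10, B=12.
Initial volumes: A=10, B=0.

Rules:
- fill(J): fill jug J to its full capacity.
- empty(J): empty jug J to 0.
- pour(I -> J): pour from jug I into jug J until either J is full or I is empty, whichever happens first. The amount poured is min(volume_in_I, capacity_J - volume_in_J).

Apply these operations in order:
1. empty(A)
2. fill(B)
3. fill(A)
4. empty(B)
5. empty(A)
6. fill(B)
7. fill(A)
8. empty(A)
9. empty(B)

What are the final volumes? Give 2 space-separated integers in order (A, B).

Answer: 0 0

Derivation:
Step 1: empty(A) -> (A=0 B=0)
Step 2: fill(B) -> (A=0 B=12)
Step 3: fill(A) -> (A=10 B=12)
Step 4: empty(B) -> (A=10 B=0)
Step 5: empty(A) -> (A=0 B=0)
Step 6: fill(B) -> (A=0 B=12)
Step 7: fill(A) -> (A=10 B=12)
Step 8: empty(A) -> (A=0 B=12)
Step 9: empty(B) -> (A=0 B=0)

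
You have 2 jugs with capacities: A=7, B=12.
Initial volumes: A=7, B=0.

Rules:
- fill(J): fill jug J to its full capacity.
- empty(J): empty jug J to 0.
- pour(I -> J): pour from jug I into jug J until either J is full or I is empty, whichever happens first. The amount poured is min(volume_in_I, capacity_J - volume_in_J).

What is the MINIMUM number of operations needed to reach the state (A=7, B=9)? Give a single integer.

BFS from (A=7, B=0). One shortest path:
  1. pour(A -> B) -> (A=0 B=7)
  2. fill(A) -> (A=7 B=7)
  3. pour(A -> B) -> (A=2 B=12)
  4. empty(B) -> (A=2 B=0)
  5. pour(A -> B) -> (A=0 B=2)
  6. fill(A) -> (A=7 B=2)
  7. pour(A -> B) -> (A=0 B=9)
  8. fill(A) -> (A=7 B=9)
Reached target in 8 moves.

Answer: 8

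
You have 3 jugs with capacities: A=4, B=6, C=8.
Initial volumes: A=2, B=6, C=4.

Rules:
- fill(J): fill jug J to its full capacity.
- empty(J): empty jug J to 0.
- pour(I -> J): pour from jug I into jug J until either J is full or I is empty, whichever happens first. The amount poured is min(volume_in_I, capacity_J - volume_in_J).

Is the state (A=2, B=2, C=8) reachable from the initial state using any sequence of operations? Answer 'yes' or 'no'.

Answer: yes

Derivation:
BFS from (A=2, B=6, C=4):
  1. pour(B -> C) -> (A=2 B=2 C=8)
Target reached → yes.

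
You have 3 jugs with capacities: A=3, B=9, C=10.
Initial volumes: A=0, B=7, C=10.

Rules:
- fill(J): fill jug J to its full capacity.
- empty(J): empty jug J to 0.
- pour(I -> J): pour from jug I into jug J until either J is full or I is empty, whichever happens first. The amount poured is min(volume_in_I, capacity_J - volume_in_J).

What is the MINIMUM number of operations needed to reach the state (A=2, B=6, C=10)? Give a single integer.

Answer: 6

Derivation:
BFS from (A=0, B=7, C=10). One shortest path:
  1. fill(B) -> (A=0 B=9 C=10)
  2. empty(C) -> (A=0 B=9 C=0)
  3. pour(B -> C) -> (A=0 B=0 C=9)
  4. fill(B) -> (A=0 B=9 C=9)
  5. pour(B -> A) -> (A=3 B=6 C=9)
  6. pour(A -> C) -> (A=2 B=6 C=10)
Reached target in 6 moves.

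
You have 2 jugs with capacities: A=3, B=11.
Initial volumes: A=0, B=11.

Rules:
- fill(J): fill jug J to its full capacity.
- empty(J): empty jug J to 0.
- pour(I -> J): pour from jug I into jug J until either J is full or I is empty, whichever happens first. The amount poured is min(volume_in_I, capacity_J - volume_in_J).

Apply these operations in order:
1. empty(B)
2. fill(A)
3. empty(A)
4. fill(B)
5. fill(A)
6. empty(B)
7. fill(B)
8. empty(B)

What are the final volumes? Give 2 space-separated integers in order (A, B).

Step 1: empty(B) -> (A=0 B=0)
Step 2: fill(A) -> (A=3 B=0)
Step 3: empty(A) -> (A=0 B=0)
Step 4: fill(B) -> (A=0 B=11)
Step 5: fill(A) -> (A=3 B=11)
Step 6: empty(B) -> (A=3 B=0)
Step 7: fill(B) -> (A=3 B=11)
Step 8: empty(B) -> (A=3 B=0)

Answer: 3 0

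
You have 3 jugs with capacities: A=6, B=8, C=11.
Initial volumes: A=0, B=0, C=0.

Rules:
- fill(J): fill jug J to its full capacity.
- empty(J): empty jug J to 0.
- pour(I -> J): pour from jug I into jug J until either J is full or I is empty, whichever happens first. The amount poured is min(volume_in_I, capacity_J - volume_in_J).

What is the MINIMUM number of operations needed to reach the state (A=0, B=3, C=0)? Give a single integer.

Answer: 4

Derivation:
BFS from (A=0, B=0, C=0). One shortest path:
  1. fill(C) -> (A=0 B=0 C=11)
  2. pour(C -> B) -> (A=0 B=8 C=3)
  3. empty(B) -> (A=0 B=0 C=3)
  4. pour(C -> B) -> (A=0 B=3 C=0)
Reached target in 4 moves.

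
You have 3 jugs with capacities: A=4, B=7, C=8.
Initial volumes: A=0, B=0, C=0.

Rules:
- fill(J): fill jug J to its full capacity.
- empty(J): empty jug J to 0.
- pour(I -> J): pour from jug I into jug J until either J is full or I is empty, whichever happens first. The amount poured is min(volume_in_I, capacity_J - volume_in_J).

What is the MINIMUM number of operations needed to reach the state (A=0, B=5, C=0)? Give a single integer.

BFS from (A=0, B=0, C=0). One shortest path:
  1. fill(A) -> (A=4 B=0 C=0)
  2. fill(C) -> (A=4 B=0 C=8)
  3. pour(A -> B) -> (A=0 B=4 C=8)
  4. pour(C -> B) -> (A=0 B=7 C=5)
  5. empty(B) -> (A=0 B=0 C=5)
  6. pour(C -> B) -> (A=0 B=5 C=0)
Reached target in 6 moves.

Answer: 6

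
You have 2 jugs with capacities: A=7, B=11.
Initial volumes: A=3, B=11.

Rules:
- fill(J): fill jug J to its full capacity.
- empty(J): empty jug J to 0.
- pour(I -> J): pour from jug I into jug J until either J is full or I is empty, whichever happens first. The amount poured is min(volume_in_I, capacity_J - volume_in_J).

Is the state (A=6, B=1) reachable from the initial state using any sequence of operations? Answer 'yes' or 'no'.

BFS explored all 36 reachable states.
Reachable set includes: (0,0), (0,1), (0,2), (0,3), (0,4), (0,5), (0,6), (0,7), (0,8), (0,9), (0,10), (0,11) ...
Target (A=6, B=1) not in reachable set → no.

Answer: no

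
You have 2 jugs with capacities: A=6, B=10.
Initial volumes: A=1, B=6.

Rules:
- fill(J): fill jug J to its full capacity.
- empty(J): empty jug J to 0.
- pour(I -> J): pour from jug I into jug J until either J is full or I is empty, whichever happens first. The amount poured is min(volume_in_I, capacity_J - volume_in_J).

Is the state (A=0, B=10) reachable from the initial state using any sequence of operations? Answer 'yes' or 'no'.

BFS from (A=1, B=6):
  1. empty(A) -> (A=0 B=6)
  2. fill(B) -> (A=0 B=10)
Target reached → yes.

Answer: yes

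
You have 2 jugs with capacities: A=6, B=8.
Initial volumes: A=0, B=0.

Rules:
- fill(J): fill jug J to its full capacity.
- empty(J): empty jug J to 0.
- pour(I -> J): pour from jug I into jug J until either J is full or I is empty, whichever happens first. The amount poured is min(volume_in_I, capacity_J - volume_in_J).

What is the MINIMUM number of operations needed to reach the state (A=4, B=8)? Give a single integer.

Answer: 4

Derivation:
BFS from (A=0, B=0). One shortest path:
  1. fill(A) -> (A=6 B=0)
  2. pour(A -> B) -> (A=0 B=6)
  3. fill(A) -> (A=6 B=6)
  4. pour(A -> B) -> (A=4 B=8)
Reached target in 4 moves.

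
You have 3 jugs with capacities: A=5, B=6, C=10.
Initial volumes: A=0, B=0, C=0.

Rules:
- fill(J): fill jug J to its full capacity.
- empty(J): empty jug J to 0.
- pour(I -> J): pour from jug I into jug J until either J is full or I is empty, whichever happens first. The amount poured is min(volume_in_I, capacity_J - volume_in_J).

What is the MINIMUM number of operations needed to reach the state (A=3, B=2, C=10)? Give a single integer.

Answer: 8

Derivation:
BFS from (A=0, B=0, C=0). One shortest path:
  1. fill(C) -> (A=0 B=0 C=10)
  2. pour(C -> B) -> (A=0 B=6 C=4)
  3. pour(C -> A) -> (A=4 B=6 C=0)
  4. pour(B -> C) -> (A=4 B=0 C=6)
  5. pour(A -> B) -> (A=0 B=4 C=6)
  6. fill(A) -> (A=5 B=4 C=6)
  7. pour(A -> B) -> (A=3 B=6 C=6)
  8. pour(B -> C) -> (A=3 B=2 C=10)
Reached target in 8 moves.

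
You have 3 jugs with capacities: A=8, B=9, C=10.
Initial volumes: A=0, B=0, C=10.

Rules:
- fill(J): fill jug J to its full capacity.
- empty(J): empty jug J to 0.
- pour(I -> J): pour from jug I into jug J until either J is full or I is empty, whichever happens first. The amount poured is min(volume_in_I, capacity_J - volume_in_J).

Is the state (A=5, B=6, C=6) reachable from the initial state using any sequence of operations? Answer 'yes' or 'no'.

BFS explored all 486 reachable states.
Reachable set includes: (0,0,0), (0,0,1), (0,0,2), (0,0,3), (0,0,4), (0,0,5), (0,0,6), (0,0,7), (0,0,8), (0,0,9), (0,0,10), (0,1,0) ...
Target (A=5, B=6, C=6) not in reachable set → no.

Answer: no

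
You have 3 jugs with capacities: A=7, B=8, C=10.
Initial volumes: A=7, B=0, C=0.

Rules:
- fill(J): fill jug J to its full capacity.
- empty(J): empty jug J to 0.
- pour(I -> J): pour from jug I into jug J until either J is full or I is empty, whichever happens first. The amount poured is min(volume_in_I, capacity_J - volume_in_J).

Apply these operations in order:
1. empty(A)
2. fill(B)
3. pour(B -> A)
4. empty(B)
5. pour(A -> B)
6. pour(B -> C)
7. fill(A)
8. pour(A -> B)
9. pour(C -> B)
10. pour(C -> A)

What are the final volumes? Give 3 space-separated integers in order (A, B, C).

Step 1: empty(A) -> (A=0 B=0 C=0)
Step 2: fill(B) -> (A=0 B=8 C=0)
Step 3: pour(B -> A) -> (A=7 B=1 C=0)
Step 4: empty(B) -> (A=7 B=0 C=0)
Step 5: pour(A -> B) -> (A=0 B=7 C=0)
Step 6: pour(B -> C) -> (A=0 B=0 C=7)
Step 7: fill(A) -> (A=7 B=0 C=7)
Step 8: pour(A -> B) -> (A=0 B=7 C=7)
Step 9: pour(C -> B) -> (A=0 B=8 C=6)
Step 10: pour(C -> A) -> (A=6 B=8 C=0)

Answer: 6 8 0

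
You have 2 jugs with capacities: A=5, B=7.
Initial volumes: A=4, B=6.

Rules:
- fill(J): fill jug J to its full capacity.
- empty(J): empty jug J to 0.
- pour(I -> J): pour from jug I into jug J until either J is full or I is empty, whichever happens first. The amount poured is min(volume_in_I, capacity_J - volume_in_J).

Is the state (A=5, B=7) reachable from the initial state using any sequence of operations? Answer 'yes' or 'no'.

Answer: yes

Derivation:
BFS from (A=4, B=6):
  1. fill(A) -> (A=5 B=6)
  2. fill(B) -> (A=5 B=7)
Target reached → yes.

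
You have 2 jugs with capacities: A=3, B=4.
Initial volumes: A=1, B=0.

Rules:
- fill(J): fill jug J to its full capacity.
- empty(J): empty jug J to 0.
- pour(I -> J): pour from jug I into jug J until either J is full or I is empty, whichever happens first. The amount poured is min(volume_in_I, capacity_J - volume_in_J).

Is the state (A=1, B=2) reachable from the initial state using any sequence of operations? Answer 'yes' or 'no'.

Answer: no

Derivation:
BFS explored all 14 reachable states.
Reachable set includes: (0,0), (0,1), (0,2), (0,3), (0,4), (1,0), (1,4), (2,0), (2,4), (3,0), (3,1), (3,2) ...
Target (A=1, B=2) not in reachable set → no.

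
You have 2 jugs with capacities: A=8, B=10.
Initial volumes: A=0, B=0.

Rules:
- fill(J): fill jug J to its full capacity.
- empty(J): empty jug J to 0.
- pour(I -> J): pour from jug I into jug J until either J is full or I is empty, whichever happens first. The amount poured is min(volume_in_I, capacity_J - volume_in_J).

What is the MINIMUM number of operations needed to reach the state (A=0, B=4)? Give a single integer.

BFS from (A=0, B=0). One shortest path:
  1. fill(B) -> (A=0 B=10)
  2. pour(B -> A) -> (A=8 B=2)
  3. empty(A) -> (A=0 B=2)
  4. pour(B -> A) -> (A=2 B=0)
  5. fill(B) -> (A=2 B=10)
  6. pour(B -> A) -> (A=8 B=4)
  7. empty(A) -> (A=0 B=4)
Reached target in 7 moves.

Answer: 7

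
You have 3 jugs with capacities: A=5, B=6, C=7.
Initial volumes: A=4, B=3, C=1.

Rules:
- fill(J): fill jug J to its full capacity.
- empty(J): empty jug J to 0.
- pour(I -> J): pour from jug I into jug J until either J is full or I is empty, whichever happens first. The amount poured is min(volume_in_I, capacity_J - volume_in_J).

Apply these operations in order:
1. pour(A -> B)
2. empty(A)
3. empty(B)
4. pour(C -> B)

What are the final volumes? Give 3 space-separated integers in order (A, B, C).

Step 1: pour(A -> B) -> (A=1 B=6 C=1)
Step 2: empty(A) -> (A=0 B=6 C=1)
Step 3: empty(B) -> (A=0 B=0 C=1)
Step 4: pour(C -> B) -> (A=0 B=1 C=0)

Answer: 0 1 0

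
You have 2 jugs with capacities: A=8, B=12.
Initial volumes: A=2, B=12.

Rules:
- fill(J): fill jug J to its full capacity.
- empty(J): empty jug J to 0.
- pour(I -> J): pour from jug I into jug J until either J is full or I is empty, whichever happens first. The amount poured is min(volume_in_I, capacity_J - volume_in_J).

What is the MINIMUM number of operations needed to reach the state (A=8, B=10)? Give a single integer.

BFS from (A=2, B=12). One shortest path:
  1. empty(B) -> (A=2 B=0)
  2. pour(A -> B) -> (A=0 B=2)
  3. fill(A) -> (A=8 B=2)
  4. pour(A -> B) -> (A=0 B=10)
  5. fill(A) -> (A=8 B=10)
Reached target in 5 moves.

Answer: 5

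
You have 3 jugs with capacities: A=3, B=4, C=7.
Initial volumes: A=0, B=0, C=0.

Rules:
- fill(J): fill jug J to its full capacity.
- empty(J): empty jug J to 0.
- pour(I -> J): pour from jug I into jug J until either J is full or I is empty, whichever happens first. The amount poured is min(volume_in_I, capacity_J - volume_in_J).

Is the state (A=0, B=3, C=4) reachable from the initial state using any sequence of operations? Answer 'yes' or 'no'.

BFS from (A=0, B=0, C=0):
  1. fill(C) -> (A=0 B=0 C=7)
  2. pour(C -> A) -> (A=3 B=0 C=4)
  3. pour(A -> B) -> (A=0 B=3 C=4)
Target reached → yes.

Answer: yes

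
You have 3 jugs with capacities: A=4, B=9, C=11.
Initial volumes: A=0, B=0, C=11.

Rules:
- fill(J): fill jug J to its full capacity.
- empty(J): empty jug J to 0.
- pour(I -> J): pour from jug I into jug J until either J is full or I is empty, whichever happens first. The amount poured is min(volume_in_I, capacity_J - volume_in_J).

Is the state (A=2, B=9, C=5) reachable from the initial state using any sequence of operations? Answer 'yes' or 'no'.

Answer: yes

Derivation:
BFS from (A=0, B=0, C=11):
  1. pour(C -> B) -> (A=0 B=9 C=2)
  2. pour(B -> A) -> (A=4 B=5 C=2)
  3. empty(A) -> (A=0 B=5 C=2)
  4. pour(C -> A) -> (A=2 B=5 C=0)
  5. pour(B -> C) -> (A=2 B=0 C=5)
  6. fill(B) -> (A=2 B=9 C=5)
Target reached → yes.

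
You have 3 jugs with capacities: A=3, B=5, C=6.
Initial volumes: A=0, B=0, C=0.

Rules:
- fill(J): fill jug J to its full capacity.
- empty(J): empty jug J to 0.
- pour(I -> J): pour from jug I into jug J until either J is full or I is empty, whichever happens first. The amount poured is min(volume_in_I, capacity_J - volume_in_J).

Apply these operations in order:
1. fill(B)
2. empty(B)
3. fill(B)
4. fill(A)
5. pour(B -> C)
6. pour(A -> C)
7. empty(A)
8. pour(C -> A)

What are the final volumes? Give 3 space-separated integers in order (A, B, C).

Answer: 3 0 3

Derivation:
Step 1: fill(B) -> (A=0 B=5 C=0)
Step 2: empty(B) -> (A=0 B=0 C=0)
Step 3: fill(B) -> (A=0 B=5 C=0)
Step 4: fill(A) -> (A=3 B=5 C=0)
Step 5: pour(B -> C) -> (A=3 B=0 C=5)
Step 6: pour(A -> C) -> (A=2 B=0 C=6)
Step 7: empty(A) -> (A=0 B=0 C=6)
Step 8: pour(C -> A) -> (A=3 B=0 C=3)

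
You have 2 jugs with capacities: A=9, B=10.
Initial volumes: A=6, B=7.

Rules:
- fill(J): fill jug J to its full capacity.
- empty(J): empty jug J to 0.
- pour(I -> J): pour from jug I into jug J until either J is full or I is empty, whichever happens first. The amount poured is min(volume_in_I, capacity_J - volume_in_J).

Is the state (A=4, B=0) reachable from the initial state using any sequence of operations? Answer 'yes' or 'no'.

Answer: yes

Derivation:
BFS from (A=6, B=7):
  1. pour(B -> A) -> (A=9 B=4)
  2. empty(A) -> (A=0 B=4)
  3. pour(B -> A) -> (A=4 B=0)
Target reached → yes.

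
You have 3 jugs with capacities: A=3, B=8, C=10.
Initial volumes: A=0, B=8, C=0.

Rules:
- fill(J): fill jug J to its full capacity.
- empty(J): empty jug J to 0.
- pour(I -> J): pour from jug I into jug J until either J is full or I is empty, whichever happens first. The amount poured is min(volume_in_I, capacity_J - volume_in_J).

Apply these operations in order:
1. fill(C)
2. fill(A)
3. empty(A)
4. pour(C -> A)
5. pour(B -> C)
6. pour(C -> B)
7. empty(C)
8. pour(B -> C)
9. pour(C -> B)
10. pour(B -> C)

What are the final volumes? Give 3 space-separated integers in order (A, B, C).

Step 1: fill(C) -> (A=0 B=8 C=10)
Step 2: fill(A) -> (A=3 B=8 C=10)
Step 3: empty(A) -> (A=0 B=8 C=10)
Step 4: pour(C -> A) -> (A=3 B=8 C=7)
Step 5: pour(B -> C) -> (A=3 B=5 C=10)
Step 6: pour(C -> B) -> (A=3 B=8 C=7)
Step 7: empty(C) -> (A=3 B=8 C=0)
Step 8: pour(B -> C) -> (A=3 B=0 C=8)
Step 9: pour(C -> B) -> (A=3 B=8 C=0)
Step 10: pour(B -> C) -> (A=3 B=0 C=8)

Answer: 3 0 8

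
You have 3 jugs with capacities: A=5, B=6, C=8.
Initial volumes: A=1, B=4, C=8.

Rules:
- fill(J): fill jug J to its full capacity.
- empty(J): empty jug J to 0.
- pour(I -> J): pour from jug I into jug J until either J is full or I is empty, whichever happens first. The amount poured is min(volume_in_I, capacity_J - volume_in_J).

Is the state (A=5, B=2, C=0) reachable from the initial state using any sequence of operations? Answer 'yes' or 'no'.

BFS from (A=1, B=4, C=8):
  1. fill(B) -> (A=1 B=6 C=8)
  2. empty(C) -> (A=1 B=6 C=0)
  3. pour(B -> A) -> (A=5 B=2 C=0)
Target reached → yes.

Answer: yes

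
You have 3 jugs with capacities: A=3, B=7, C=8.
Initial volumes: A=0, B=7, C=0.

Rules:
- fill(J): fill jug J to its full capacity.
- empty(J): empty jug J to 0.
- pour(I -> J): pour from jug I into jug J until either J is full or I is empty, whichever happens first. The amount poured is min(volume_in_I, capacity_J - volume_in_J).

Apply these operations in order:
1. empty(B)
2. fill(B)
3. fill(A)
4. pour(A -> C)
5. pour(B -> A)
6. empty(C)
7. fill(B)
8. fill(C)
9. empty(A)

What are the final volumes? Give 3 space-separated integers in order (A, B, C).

Step 1: empty(B) -> (A=0 B=0 C=0)
Step 2: fill(B) -> (A=0 B=7 C=0)
Step 3: fill(A) -> (A=3 B=7 C=0)
Step 4: pour(A -> C) -> (A=0 B=7 C=3)
Step 5: pour(B -> A) -> (A=3 B=4 C=3)
Step 6: empty(C) -> (A=3 B=4 C=0)
Step 7: fill(B) -> (A=3 B=7 C=0)
Step 8: fill(C) -> (A=3 B=7 C=8)
Step 9: empty(A) -> (A=0 B=7 C=8)

Answer: 0 7 8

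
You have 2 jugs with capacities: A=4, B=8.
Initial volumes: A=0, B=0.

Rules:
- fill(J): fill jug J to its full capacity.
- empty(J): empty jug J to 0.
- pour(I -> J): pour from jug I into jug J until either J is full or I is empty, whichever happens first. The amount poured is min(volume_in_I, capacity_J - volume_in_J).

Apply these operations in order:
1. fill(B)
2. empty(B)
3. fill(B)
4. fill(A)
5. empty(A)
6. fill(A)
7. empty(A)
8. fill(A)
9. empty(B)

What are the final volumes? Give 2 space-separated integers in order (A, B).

Answer: 4 0

Derivation:
Step 1: fill(B) -> (A=0 B=8)
Step 2: empty(B) -> (A=0 B=0)
Step 3: fill(B) -> (A=0 B=8)
Step 4: fill(A) -> (A=4 B=8)
Step 5: empty(A) -> (A=0 B=8)
Step 6: fill(A) -> (A=4 B=8)
Step 7: empty(A) -> (A=0 B=8)
Step 8: fill(A) -> (A=4 B=8)
Step 9: empty(B) -> (A=4 B=0)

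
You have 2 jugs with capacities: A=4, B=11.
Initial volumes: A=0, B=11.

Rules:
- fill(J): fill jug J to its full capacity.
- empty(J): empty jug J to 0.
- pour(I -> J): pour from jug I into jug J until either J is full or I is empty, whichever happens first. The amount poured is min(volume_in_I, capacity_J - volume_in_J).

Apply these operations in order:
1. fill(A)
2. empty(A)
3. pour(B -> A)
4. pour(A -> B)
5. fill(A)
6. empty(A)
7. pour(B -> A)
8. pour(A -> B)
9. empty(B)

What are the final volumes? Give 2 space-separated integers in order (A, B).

Answer: 0 0

Derivation:
Step 1: fill(A) -> (A=4 B=11)
Step 2: empty(A) -> (A=0 B=11)
Step 3: pour(B -> A) -> (A=4 B=7)
Step 4: pour(A -> B) -> (A=0 B=11)
Step 5: fill(A) -> (A=4 B=11)
Step 6: empty(A) -> (A=0 B=11)
Step 7: pour(B -> A) -> (A=4 B=7)
Step 8: pour(A -> B) -> (A=0 B=11)
Step 9: empty(B) -> (A=0 B=0)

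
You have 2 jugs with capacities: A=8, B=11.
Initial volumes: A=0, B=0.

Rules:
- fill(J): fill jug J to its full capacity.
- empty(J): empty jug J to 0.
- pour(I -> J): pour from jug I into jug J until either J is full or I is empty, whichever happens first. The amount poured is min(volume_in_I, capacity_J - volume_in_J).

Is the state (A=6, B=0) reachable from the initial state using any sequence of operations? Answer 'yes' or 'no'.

BFS from (A=0, B=0):
  1. fill(B) -> (A=0 B=11)
  2. pour(B -> A) -> (A=8 B=3)
  3. empty(A) -> (A=0 B=3)
  4. pour(B -> A) -> (A=3 B=0)
  5. fill(B) -> (A=3 B=11)
  6. pour(B -> A) -> (A=8 B=6)
  7. empty(A) -> (A=0 B=6)
  8. pour(B -> A) -> (A=6 B=0)
Target reached → yes.

Answer: yes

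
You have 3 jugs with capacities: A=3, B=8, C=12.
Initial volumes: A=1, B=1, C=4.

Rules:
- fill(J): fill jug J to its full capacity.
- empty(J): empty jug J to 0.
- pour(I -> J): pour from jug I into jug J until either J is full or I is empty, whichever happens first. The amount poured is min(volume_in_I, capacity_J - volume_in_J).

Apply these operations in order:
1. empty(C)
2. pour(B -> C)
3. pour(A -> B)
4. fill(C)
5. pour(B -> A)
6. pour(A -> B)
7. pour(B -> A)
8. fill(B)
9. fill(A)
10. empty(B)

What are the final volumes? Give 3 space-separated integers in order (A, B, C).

Answer: 3 0 12

Derivation:
Step 1: empty(C) -> (A=1 B=1 C=0)
Step 2: pour(B -> C) -> (A=1 B=0 C=1)
Step 3: pour(A -> B) -> (A=0 B=1 C=1)
Step 4: fill(C) -> (A=0 B=1 C=12)
Step 5: pour(B -> A) -> (A=1 B=0 C=12)
Step 6: pour(A -> B) -> (A=0 B=1 C=12)
Step 7: pour(B -> A) -> (A=1 B=0 C=12)
Step 8: fill(B) -> (A=1 B=8 C=12)
Step 9: fill(A) -> (A=3 B=8 C=12)
Step 10: empty(B) -> (A=3 B=0 C=12)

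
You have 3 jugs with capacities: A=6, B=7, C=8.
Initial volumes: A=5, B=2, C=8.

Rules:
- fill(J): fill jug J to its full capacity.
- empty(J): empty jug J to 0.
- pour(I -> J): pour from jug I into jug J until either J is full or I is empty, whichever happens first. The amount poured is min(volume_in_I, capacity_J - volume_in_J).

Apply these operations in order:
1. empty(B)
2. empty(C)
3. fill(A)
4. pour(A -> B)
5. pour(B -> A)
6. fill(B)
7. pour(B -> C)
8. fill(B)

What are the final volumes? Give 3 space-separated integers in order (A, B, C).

Step 1: empty(B) -> (A=5 B=0 C=8)
Step 2: empty(C) -> (A=5 B=0 C=0)
Step 3: fill(A) -> (A=6 B=0 C=0)
Step 4: pour(A -> B) -> (A=0 B=6 C=0)
Step 5: pour(B -> A) -> (A=6 B=0 C=0)
Step 6: fill(B) -> (A=6 B=7 C=0)
Step 7: pour(B -> C) -> (A=6 B=0 C=7)
Step 8: fill(B) -> (A=6 B=7 C=7)

Answer: 6 7 7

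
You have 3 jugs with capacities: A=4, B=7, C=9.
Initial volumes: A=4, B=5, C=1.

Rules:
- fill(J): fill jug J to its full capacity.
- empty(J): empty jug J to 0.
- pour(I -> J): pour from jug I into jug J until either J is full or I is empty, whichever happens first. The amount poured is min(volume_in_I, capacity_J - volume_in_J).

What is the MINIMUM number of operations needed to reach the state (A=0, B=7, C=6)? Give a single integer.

Answer: 3

Derivation:
BFS from (A=4, B=5, C=1). One shortest path:
  1. empty(A) -> (A=0 B=5 C=1)
  2. pour(B -> C) -> (A=0 B=0 C=6)
  3. fill(B) -> (A=0 B=7 C=6)
Reached target in 3 moves.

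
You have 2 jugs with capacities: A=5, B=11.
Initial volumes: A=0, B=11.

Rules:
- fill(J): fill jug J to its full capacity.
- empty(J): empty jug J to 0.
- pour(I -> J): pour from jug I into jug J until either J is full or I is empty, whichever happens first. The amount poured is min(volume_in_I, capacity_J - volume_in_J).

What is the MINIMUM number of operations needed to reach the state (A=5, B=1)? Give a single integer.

BFS from (A=0, B=11). One shortest path:
  1. pour(B -> A) -> (A=5 B=6)
  2. empty(A) -> (A=0 B=6)
  3. pour(B -> A) -> (A=5 B=1)
Reached target in 3 moves.

Answer: 3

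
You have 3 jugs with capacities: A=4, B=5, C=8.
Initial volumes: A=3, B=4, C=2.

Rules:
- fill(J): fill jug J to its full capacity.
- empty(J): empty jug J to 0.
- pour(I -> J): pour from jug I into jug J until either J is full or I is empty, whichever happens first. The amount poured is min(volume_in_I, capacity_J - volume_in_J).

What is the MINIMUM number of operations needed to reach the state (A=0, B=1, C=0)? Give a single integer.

Answer: 3

Derivation:
BFS from (A=3, B=4, C=2). One shortest path:
  1. pour(A -> C) -> (A=0 B=4 C=5)
  2. pour(B -> C) -> (A=0 B=1 C=8)
  3. empty(C) -> (A=0 B=1 C=0)
Reached target in 3 moves.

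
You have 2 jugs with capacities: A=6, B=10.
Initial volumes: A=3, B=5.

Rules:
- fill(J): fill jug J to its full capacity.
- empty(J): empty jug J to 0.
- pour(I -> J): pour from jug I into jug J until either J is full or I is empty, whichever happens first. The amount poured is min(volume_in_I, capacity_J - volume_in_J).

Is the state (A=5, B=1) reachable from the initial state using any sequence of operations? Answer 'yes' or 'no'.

BFS explored all 33 reachable states.
Reachable set includes: (0,0), (0,1), (0,2), (0,3), (0,4), (0,5), (0,6), (0,7), (0,8), (0,9), (0,10), (1,0) ...
Target (A=5, B=1) not in reachable set → no.

Answer: no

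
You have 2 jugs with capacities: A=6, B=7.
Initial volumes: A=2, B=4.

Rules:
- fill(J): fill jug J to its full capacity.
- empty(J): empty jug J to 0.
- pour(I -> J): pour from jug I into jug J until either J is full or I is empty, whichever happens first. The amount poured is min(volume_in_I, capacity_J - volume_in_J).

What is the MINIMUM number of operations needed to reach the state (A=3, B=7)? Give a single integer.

BFS from (A=2, B=4). One shortest path:
  1. fill(A) -> (A=6 B=4)
  2. pour(A -> B) -> (A=3 B=7)
Reached target in 2 moves.

Answer: 2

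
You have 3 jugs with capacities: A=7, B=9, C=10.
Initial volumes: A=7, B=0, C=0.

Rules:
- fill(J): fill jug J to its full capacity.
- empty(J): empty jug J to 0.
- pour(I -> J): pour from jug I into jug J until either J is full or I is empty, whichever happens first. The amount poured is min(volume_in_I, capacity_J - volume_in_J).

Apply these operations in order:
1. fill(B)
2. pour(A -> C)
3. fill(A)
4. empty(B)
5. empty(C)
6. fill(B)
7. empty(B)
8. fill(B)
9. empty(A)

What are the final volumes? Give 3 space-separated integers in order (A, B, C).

Answer: 0 9 0

Derivation:
Step 1: fill(B) -> (A=7 B=9 C=0)
Step 2: pour(A -> C) -> (A=0 B=9 C=7)
Step 3: fill(A) -> (A=7 B=9 C=7)
Step 4: empty(B) -> (A=7 B=0 C=7)
Step 5: empty(C) -> (A=7 B=0 C=0)
Step 6: fill(B) -> (A=7 B=9 C=0)
Step 7: empty(B) -> (A=7 B=0 C=0)
Step 8: fill(B) -> (A=7 B=9 C=0)
Step 9: empty(A) -> (A=0 B=9 C=0)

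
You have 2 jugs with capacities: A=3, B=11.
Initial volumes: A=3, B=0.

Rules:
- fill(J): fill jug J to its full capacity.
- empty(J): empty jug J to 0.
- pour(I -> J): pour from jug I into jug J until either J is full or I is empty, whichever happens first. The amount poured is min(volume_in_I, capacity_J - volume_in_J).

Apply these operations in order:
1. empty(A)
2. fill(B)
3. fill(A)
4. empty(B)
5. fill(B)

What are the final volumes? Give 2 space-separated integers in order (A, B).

Answer: 3 11

Derivation:
Step 1: empty(A) -> (A=0 B=0)
Step 2: fill(B) -> (A=0 B=11)
Step 3: fill(A) -> (A=3 B=11)
Step 4: empty(B) -> (A=3 B=0)
Step 5: fill(B) -> (A=3 B=11)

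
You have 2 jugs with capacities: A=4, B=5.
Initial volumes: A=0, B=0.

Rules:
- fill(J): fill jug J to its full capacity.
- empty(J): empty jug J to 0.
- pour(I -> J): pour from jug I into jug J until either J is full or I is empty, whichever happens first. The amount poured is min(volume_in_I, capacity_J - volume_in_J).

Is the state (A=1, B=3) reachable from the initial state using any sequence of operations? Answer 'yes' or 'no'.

BFS explored all 18 reachable states.
Reachable set includes: (0,0), (0,1), (0,2), (0,3), (0,4), (0,5), (1,0), (1,5), (2,0), (2,5), (3,0), (3,5) ...
Target (A=1, B=3) not in reachable set → no.

Answer: no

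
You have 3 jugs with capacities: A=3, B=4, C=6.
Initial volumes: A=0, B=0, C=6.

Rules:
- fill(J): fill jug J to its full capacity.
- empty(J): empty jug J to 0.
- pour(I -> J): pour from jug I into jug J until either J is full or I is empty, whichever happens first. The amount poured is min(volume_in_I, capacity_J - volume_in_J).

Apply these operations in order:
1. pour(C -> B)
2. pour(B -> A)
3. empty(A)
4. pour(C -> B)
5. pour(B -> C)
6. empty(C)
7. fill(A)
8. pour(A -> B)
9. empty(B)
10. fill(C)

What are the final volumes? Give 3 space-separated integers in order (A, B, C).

Answer: 0 0 6

Derivation:
Step 1: pour(C -> B) -> (A=0 B=4 C=2)
Step 2: pour(B -> A) -> (A=3 B=1 C=2)
Step 3: empty(A) -> (A=0 B=1 C=2)
Step 4: pour(C -> B) -> (A=0 B=3 C=0)
Step 5: pour(B -> C) -> (A=0 B=0 C=3)
Step 6: empty(C) -> (A=0 B=0 C=0)
Step 7: fill(A) -> (A=3 B=0 C=0)
Step 8: pour(A -> B) -> (A=0 B=3 C=0)
Step 9: empty(B) -> (A=0 B=0 C=0)
Step 10: fill(C) -> (A=0 B=0 C=6)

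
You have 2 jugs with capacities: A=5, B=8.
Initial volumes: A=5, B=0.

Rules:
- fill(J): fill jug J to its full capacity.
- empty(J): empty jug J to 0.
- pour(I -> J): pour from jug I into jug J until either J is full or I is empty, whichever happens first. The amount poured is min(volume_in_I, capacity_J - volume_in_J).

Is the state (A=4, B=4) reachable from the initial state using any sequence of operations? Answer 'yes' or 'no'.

Answer: no

Derivation:
BFS explored all 26 reachable states.
Reachable set includes: (0,0), (0,1), (0,2), (0,3), (0,4), (0,5), (0,6), (0,7), (0,8), (1,0), (1,8), (2,0) ...
Target (A=4, B=4) not in reachable set → no.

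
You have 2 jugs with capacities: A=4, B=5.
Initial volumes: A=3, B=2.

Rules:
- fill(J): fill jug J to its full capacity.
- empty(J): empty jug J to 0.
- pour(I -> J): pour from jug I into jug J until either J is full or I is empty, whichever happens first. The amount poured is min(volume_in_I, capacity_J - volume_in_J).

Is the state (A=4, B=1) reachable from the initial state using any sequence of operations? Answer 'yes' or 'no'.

Answer: yes

Derivation:
BFS from (A=3, B=2):
  1. pour(B -> A) -> (A=4 B=1)
Target reached → yes.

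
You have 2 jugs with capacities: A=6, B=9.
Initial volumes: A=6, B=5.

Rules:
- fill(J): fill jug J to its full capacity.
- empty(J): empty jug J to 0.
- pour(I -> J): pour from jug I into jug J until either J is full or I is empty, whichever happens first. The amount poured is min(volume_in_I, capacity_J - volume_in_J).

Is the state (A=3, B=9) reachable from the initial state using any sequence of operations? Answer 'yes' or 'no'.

BFS from (A=6, B=5):
  1. empty(B) -> (A=6 B=0)
  2. pour(A -> B) -> (A=0 B=6)
  3. fill(A) -> (A=6 B=6)
  4. pour(A -> B) -> (A=3 B=9)
Target reached → yes.

Answer: yes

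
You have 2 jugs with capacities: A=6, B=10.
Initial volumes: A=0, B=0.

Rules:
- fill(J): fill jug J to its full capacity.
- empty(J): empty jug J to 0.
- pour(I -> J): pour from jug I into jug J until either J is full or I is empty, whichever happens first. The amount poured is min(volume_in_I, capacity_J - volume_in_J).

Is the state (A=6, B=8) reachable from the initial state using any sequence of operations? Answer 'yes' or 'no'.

Answer: yes

Derivation:
BFS from (A=0, B=0):
  1. fill(B) -> (A=0 B=10)
  2. pour(B -> A) -> (A=6 B=4)
  3. empty(A) -> (A=0 B=4)
  4. pour(B -> A) -> (A=4 B=0)
  5. fill(B) -> (A=4 B=10)
  6. pour(B -> A) -> (A=6 B=8)
Target reached → yes.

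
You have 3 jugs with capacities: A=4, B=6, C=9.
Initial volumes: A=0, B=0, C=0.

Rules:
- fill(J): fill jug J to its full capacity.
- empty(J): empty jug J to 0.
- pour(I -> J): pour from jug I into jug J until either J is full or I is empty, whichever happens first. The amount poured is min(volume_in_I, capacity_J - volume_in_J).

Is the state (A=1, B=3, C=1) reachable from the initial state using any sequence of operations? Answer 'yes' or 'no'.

BFS explored all 230 reachable states.
Reachable set includes: (0,0,0), (0,0,1), (0,0,2), (0,0,3), (0,0,4), (0,0,5), (0,0,6), (0,0,7), (0,0,8), (0,0,9), (0,1,0), (0,1,1) ...
Target (A=1, B=3, C=1) not in reachable set → no.

Answer: no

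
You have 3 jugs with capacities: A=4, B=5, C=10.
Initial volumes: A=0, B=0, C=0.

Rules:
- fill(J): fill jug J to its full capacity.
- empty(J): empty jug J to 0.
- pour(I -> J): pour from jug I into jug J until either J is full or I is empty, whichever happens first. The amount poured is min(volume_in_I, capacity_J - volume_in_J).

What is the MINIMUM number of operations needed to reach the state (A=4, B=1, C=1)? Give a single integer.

Answer: 5

Derivation:
BFS from (A=0, B=0, C=0). One shortest path:
  1. fill(C) -> (A=0 B=0 C=10)
  2. pour(C -> A) -> (A=4 B=0 C=6)
  3. empty(A) -> (A=0 B=0 C=6)
  4. pour(C -> B) -> (A=0 B=5 C=1)
  5. pour(B -> A) -> (A=4 B=1 C=1)
Reached target in 5 moves.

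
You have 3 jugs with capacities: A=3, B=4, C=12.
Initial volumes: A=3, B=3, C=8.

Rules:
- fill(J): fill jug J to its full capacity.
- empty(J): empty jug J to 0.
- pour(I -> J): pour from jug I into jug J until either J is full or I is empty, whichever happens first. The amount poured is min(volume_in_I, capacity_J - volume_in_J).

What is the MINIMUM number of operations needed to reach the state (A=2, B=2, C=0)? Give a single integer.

Answer: 7

Derivation:
BFS from (A=3, B=3, C=8). One shortest path:
  1. empty(A) -> (A=0 B=3 C=8)
  2. pour(C -> A) -> (A=3 B=3 C=5)
  3. empty(A) -> (A=0 B=3 C=5)
  4. pour(C -> A) -> (A=3 B=3 C=2)
  5. pour(A -> B) -> (A=2 B=4 C=2)
  6. empty(B) -> (A=2 B=0 C=2)
  7. pour(C -> B) -> (A=2 B=2 C=0)
Reached target in 7 moves.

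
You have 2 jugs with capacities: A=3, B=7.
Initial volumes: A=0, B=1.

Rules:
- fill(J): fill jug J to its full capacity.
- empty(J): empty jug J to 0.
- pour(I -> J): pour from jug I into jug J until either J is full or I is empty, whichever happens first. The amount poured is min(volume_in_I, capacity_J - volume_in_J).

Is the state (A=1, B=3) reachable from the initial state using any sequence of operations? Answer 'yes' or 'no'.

Answer: no

Derivation:
BFS explored all 20 reachable states.
Reachable set includes: (0,0), (0,1), (0,2), (0,3), (0,4), (0,5), (0,6), (0,7), (1,0), (1,7), (2,0), (2,7) ...
Target (A=1, B=3) not in reachable set → no.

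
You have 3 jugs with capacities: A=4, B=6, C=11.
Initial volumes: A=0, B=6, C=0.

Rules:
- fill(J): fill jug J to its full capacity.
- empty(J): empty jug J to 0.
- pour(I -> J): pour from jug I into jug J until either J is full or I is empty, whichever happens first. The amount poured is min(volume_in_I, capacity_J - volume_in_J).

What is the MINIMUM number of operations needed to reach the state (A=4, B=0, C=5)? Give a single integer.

BFS from (A=0, B=6, C=0). One shortest path:
  1. fill(A) -> (A=4 B=6 C=0)
  2. empty(B) -> (A=4 B=0 C=0)
  3. fill(C) -> (A=4 B=0 C=11)
  4. pour(C -> B) -> (A=4 B=6 C=5)
  5. empty(B) -> (A=4 B=0 C=5)
Reached target in 5 moves.

Answer: 5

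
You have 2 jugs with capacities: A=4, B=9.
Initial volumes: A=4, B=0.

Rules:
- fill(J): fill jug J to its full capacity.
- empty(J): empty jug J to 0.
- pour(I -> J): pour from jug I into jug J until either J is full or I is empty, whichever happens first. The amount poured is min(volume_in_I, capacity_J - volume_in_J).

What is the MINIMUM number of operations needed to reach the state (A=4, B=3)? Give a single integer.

BFS from (A=4, B=0). One shortest path:
  1. pour(A -> B) -> (A=0 B=4)
  2. fill(A) -> (A=4 B=4)
  3. pour(A -> B) -> (A=0 B=8)
  4. fill(A) -> (A=4 B=8)
  5. pour(A -> B) -> (A=3 B=9)
  6. empty(B) -> (A=3 B=0)
  7. pour(A -> B) -> (A=0 B=3)
  8. fill(A) -> (A=4 B=3)
Reached target in 8 moves.

Answer: 8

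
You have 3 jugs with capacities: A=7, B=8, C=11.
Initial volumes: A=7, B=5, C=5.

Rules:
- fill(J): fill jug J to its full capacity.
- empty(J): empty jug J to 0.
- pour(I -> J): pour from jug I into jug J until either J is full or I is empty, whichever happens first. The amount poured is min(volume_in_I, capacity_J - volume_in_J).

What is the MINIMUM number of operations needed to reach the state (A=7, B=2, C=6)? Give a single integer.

Answer: 8

Derivation:
BFS from (A=7, B=5, C=5). One shortest path:
  1. empty(B) -> (A=7 B=0 C=5)
  2. pour(A -> B) -> (A=0 B=7 C=5)
  3. fill(A) -> (A=7 B=7 C=5)
  4. pour(A -> B) -> (A=6 B=8 C=5)
  5. pour(B -> C) -> (A=6 B=2 C=11)
  6. empty(C) -> (A=6 B=2 C=0)
  7. pour(A -> C) -> (A=0 B=2 C=6)
  8. fill(A) -> (A=7 B=2 C=6)
Reached target in 8 moves.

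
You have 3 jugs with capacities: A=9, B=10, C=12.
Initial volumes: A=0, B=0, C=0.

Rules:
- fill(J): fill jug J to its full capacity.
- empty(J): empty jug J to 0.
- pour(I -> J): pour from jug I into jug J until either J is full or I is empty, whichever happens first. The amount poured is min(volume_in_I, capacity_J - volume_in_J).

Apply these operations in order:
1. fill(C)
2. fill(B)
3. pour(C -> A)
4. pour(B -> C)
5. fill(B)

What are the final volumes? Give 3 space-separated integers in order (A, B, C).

Step 1: fill(C) -> (A=0 B=0 C=12)
Step 2: fill(B) -> (A=0 B=10 C=12)
Step 3: pour(C -> A) -> (A=9 B=10 C=3)
Step 4: pour(B -> C) -> (A=9 B=1 C=12)
Step 5: fill(B) -> (A=9 B=10 C=12)

Answer: 9 10 12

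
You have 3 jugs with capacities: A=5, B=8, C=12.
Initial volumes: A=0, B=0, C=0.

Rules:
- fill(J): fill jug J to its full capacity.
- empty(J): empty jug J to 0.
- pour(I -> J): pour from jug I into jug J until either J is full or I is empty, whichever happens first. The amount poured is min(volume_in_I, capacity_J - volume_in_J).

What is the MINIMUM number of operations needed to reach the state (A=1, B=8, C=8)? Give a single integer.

Answer: 7

Derivation:
BFS from (A=0, B=0, C=0). One shortest path:
  1. fill(C) -> (A=0 B=0 C=12)
  2. pour(C -> B) -> (A=0 B=8 C=4)
  3. pour(C -> A) -> (A=4 B=8 C=0)
  4. pour(B -> C) -> (A=4 B=0 C=8)
  5. pour(A -> B) -> (A=0 B=4 C=8)
  6. fill(A) -> (A=5 B=4 C=8)
  7. pour(A -> B) -> (A=1 B=8 C=8)
Reached target in 7 moves.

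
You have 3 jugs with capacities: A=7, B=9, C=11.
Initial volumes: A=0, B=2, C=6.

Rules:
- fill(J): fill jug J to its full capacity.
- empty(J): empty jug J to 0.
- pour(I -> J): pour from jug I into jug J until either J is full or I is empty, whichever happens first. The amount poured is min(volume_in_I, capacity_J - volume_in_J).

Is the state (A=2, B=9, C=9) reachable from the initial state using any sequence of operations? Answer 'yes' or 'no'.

BFS from (A=0, B=2, C=6):
  1. empty(C) -> (A=0 B=2 C=0)
  2. pour(B -> A) -> (A=2 B=0 C=0)
  3. fill(B) -> (A=2 B=9 C=0)
  4. pour(B -> C) -> (A=2 B=0 C=9)
  5. fill(B) -> (A=2 B=9 C=9)
Target reached → yes.

Answer: yes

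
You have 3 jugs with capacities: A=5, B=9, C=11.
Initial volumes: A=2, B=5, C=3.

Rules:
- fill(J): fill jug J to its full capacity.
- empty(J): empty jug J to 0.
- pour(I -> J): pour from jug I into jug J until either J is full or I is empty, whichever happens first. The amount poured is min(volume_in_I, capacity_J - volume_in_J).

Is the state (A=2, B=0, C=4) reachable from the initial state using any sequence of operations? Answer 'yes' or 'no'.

Answer: yes

Derivation:
BFS from (A=2, B=5, C=3):
  1. pour(B -> A) -> (A=5 B=2 C=3)
  2. pour(A -> C) -> (A=0 B=2 C=8)
  3. fill(A) -> (A=5 B=2 C=8)
  4. pour(A -> C) -> (A=2 B=2 C=11)
  5. pour(C -> B) -> (A=2 B=9 C=4)
  6. empty(B) -> (A=2 B=0 C=4)
Target reached → yes.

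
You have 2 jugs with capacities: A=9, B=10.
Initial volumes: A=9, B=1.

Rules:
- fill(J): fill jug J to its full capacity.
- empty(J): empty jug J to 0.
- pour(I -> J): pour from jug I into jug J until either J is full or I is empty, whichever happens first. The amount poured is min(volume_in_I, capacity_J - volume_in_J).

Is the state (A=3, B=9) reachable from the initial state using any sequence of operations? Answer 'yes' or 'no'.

BFS explored all 38 reachable states.
Reachable set includes: (0,0), (0,1), (0,2), (0,3), (0,4), (0,5), (0,6), (0,7), (0,8), (0,9), (0,10), (1,0) ...
Target (A=3, B=9) not in reachable set → no.

Answer: no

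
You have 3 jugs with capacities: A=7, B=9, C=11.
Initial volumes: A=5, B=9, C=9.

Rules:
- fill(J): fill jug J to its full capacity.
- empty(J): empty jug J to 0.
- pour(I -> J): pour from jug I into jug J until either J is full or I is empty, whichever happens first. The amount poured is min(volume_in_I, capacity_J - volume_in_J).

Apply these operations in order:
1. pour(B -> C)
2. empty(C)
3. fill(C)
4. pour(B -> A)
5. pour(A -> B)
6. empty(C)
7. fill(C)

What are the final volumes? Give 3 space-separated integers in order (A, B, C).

Step 1: pour(B -> C) -> (A=5 B=7 C=11)
Step 2: empty(C) -> (A=5 B=7 C=0)
Step 3: fill(C) -> (A=5 B=7 C=11)
Step 4: pour(B -> A) -> (A=7 B=5 C=11)
Step 5: pour(A -> B) -> (A=3 B=9 C=11)
Step 6: empty(C) -> (A=3 B=9 C=0)
Step 7: fill(C) -> (A=3 B=9 C=11)

Answer: 3 9 11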